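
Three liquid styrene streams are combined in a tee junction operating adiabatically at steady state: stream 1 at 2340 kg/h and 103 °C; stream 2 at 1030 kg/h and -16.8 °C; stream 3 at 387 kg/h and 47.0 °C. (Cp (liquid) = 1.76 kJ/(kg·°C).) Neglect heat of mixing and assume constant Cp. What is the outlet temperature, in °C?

T_out = 64.4 °C

No heat crosses the boundary, so H_out = H_in.
T_out = Σ ṁᵢCp,ᵢTᵢ / Σ ṁᵢCp,ᵢ
      = 425750 / 6612.3 = 64.388 °C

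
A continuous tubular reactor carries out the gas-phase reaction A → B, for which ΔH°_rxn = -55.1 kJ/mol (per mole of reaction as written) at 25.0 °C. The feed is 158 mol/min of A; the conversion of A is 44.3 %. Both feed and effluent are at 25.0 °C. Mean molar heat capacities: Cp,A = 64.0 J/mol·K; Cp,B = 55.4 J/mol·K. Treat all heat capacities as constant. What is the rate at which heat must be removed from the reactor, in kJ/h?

Extent of reaction ξ = 0.443 × 158 = 69.994 mol/min
Reaction term: ξ·ΔH°_rxn = 69.994 × -55.1 = -3856.7 kJ/min
Q = ΔH = -3856.7 kJ/min = -64.278 kW
Heat removed = 231400 kJ/h

Q_out = 231000 kJ/h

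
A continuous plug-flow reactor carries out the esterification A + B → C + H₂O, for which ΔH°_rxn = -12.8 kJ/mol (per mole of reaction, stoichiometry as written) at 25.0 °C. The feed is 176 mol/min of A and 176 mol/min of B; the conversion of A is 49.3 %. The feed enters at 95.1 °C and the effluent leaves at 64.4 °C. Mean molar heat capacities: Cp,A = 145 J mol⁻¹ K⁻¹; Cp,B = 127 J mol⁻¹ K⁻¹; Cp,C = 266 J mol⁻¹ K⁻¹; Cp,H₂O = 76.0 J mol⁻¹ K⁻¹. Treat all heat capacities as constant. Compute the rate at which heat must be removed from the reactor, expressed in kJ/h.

Q_out = 140000 kJ/h

Extent of reaction ξ = 0.493 × 176 = 86.768 mol/min
Reaction term: ξ·ΔH°_rxn = 86.768 × -12.8 = -1110.6 kJ/min
Sensible, feed 95.1→25 °C: -3355.8 kJ/min
Outlet flows (mol/min): A 89.232, B 89.232, C 86.768, H₂O 86.768
Sensible, products 25→64.4 °C: 2125.5 kJ/min
Q = ΔH = -2341 kJ/min = -39.017 kW
Heat removed = 140460 kJ/h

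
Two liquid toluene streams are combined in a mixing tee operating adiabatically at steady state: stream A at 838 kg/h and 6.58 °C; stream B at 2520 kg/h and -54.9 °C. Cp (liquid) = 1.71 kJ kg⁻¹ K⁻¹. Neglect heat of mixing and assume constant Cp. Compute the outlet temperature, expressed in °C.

Adiabatic, steady state ⇒ Σ ṁᵢCp,ᵢ(T_out − Tᵢ) = 0
T_out = Σ ṁᵢCp,ᵢTᵢ / Σ ṁᵢCp,ᵢ
      = -227150 / 5742.2 = -39.557 °C

T_out = -39.6 °C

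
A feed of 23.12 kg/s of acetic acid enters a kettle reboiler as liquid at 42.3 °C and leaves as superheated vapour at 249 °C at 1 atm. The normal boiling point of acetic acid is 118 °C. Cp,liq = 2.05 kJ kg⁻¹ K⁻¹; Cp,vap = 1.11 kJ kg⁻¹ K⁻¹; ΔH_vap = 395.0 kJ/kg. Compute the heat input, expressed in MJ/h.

Q = 57900 MJ/h

liquid 42.3→118 °C: 155.19 kJ/kg
vaporisation at 118 °C: 395 kJ/kg
vapour 118→249 °C: 145.41 kJ/kg
Δh = 155.19 + 395 + 145.41 = 695.6 kJ/kg
Q = ṁ·Δh = 23.12 kg/s × 695.6 kJ/kg = 16082 kJ/s
|Q| = 16082 kW = 57896 MJ/h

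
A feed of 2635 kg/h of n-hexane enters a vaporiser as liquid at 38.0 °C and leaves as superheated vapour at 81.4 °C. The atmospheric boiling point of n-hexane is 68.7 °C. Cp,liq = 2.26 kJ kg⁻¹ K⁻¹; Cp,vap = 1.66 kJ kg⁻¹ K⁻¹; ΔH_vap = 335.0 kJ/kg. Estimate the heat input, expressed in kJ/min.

Q = 18700 kJ/min

liquid 38.0→68.7 °C: 69.382 kJ/kg
vaporisation at 68.7 °C: 335 kJ/kg
vapour 68.7→81.4 °C: 21.082 kJ/kg
Δh = 69.382 + 335 + 21.082 = 425.46 kJ/kg
Q = ṁ·Δh = 2635 kg/h × 425.46 kJ/kg = 1.1211e+06 kJ/h
|Q| = 311.42 kW = 18685 kJ/min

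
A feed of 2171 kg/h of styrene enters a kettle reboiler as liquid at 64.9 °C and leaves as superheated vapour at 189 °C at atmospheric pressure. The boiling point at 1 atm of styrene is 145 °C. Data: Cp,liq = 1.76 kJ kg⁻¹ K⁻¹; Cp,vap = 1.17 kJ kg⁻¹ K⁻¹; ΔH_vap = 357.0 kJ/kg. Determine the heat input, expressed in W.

Q = 331000 W

liquid 64.9→145 °C: 140.98 kJ/kg
vaporisation at 145 °C: 357 kJ/kg
vapour 145→189 °C: 51.48 kJ/kg
Δh = 140.98 + 357 + 51.48 = 549.46 kJ/kg
Q = ṁ·Δh = 2171 kg/h × 549.46 kJ/kg = 1.1929e+06 kJ/h
|Q| = 331.35 kW = 331350 W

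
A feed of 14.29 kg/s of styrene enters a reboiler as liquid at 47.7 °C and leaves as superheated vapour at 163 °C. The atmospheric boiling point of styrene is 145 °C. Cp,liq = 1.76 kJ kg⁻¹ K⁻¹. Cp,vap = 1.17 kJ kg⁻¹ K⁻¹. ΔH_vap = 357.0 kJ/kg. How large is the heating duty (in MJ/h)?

liquid 47.7→145 °C: 171.25 kJ/kg
vaporisation at 145 °C: 357 kJ/kg
vapour 145→163 °C: 21.06 kJ/kg
Δh = 171.25 + 357 + 21.06 = 549.31 kJ/kg
Q = ṁ·Δh = 14.29 kg/s × 549.31 kJ/kg = 7849.6 kJ/s
|Q| = 7849.6 kW = 28259 MJ/h

Q = 28300 MJ/h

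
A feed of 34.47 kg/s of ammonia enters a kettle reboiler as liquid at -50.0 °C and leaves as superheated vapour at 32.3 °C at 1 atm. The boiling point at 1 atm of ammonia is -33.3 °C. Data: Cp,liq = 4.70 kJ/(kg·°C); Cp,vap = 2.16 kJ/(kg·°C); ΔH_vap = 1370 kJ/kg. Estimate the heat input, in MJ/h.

liquid -50.0→-33.3 °C: 78.49 kJ/kg
vaporisation at -33.3 °C: 1370 kJ/kg
vapour -33.3→32.3 °C: 141.7 kJ/kg
Δh = 78.49 + 1370 + 141.7 = 1590.2 kJ/kg
Q = ṁ·Δh = 34.47 kg/s × 1590.2 kJ/kg = 54814 kJ/s
|Q| = 54814 kW = 197330 MJ/h

Q = 197000 MJ/h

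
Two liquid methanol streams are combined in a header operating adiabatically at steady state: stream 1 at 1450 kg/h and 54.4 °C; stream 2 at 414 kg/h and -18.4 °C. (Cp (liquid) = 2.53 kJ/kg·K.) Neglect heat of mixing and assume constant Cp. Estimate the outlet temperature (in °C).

No heat crosses the boundary, so H_out = H_in.
Σ ṁᵢCp,ᵢTᵢ = 1450×2.53×54.4 + 414×2.53×-18.4 = 180290
Σ ṁᵢCp,ᵢ = 1450×2.53 + 414×2.53 = 4715.9
T_out = 180290 / 4715.9 = 38.231 °C

T_out = 38.2 °C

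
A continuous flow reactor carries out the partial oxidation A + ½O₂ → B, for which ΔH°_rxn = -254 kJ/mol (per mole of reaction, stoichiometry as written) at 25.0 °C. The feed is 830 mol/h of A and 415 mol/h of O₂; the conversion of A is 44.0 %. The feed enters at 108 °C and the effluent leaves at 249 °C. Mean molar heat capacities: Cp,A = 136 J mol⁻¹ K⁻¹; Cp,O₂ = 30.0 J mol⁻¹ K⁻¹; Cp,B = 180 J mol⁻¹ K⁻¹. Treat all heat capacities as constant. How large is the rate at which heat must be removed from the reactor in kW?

Extent of reaction ξ = 0.440 × 830 = 365.2 mol/h
Reaction term: ξ·ΔH°_rxn = 365.2 × -254 = -92761 kJ/h
Sensible, feed 108→25 °C: -10402 kJ/h
Outlet flows (mol/h): A 464.8, O₂ 232.4, B 365.2
Sensible, products 25→249 °C: 30446 kJ/h
Q = ΔH = -72717 kJ/h = -20.199 kW
Heat removed = 20.199 kW

Q_out = 20.2 kW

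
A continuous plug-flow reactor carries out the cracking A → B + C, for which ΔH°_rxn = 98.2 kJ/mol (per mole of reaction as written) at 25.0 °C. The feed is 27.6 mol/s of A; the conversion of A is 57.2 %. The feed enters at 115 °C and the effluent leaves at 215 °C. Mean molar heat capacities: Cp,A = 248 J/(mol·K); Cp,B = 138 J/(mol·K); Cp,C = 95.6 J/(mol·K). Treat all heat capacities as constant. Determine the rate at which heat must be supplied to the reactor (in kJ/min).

Q_in = 131000 kJ/min

Extent of reaction ξ = 0.572 × 27.6 = 15.787 mol/s
Reaction term: ξ·ΔH°_rxn = 15.787 × 98.2 = 1550.3 kJ/s
Sensible, feed 115→25 °C: -616.03 kJ/s
Outlet flows (mol/s): A 11.813, B 15.787, C 15.787
Sensible, products 25→215 °C: 1257.3 kJ/s
Q = ΔH = 2191.6 kJ/s = 2191.6 kW
Heat supplied = 131500 kJ/min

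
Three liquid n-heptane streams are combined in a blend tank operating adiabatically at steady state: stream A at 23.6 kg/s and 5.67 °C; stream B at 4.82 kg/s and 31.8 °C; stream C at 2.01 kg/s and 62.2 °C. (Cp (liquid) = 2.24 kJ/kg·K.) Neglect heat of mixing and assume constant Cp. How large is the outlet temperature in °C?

No heat crosses the boundary, so H_out = H_in.
Σ ṁᵢCp,ᵢTᵢ = 23.6×2.24×5.67 + 4.82×2.24×31.8 + 2.01×2.24×62.2 = 923.13
Σ ṁᵢCp,ᵢ = 23.6×2.24 + 4.82×2.24 + 2.01×2.24 = 68.163
T_out = 923.13 / 68.163 = 13.543 °C

T_out = 13.5 °C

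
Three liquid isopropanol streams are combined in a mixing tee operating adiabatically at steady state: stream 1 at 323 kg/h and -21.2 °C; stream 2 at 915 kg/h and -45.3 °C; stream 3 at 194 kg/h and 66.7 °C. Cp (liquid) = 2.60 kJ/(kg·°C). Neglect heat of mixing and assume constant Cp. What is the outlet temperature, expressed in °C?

T_out = -24.7 °C

Adiabatic, steady state ⇒ Σ ṁᵢCp,ᵢ(T_out − Tᵢ) = 0
Σ ṁᵢCp,ᵢTᵢ = 323×2.60×-21.2 + 915×2.60×-45.3 + 194×2.60×66.7 = -91929
Σ ṁᵢCp,ᵢ = 323×2.60 + 915×2.60 + 194×2.60 = 3723.2
T_out = -91929 / 3723.2 = -24.691 °C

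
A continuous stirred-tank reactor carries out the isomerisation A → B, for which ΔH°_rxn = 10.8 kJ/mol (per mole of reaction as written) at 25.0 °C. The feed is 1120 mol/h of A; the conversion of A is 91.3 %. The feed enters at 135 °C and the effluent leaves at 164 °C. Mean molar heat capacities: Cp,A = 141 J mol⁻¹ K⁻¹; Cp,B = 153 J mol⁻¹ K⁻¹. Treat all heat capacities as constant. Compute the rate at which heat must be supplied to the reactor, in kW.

Extent of reaction ξ = 0.913 × 1120 = 1022.6 mol/h
Reaction term: ξ·ΔH°_rxn = 1022.6 × 10.8 = 11044 kJ/h
Sensible, feed 135→25 °C: -17371 kJ/h
Outlet flows (mol/h): A 97.44, B 1022.6
Sensible, products 25→164 °C: 23657 kJ/h
Q = ΔH = 17329 kJ/h = 4.8136 kW
Heat supplied = 4.8136 kW

Q_in = 4.81 kW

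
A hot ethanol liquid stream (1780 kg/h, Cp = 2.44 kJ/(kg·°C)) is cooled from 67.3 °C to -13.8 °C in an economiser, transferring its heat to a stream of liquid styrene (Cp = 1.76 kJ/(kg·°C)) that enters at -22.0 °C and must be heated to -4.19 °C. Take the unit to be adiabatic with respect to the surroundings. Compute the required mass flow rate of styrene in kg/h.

ṁ_c = 11200 kg/h

Heat released by hot stream: Q = 1780 × 2.44 × (67.3 − -13.8) = 352230 kJ/h
Energy balance on cold side (adiabatic exchanger): Q = ṁ_c·Cp_c·(T_c,out − T_c,in)
ṁ_c = 352230 / [1.76 × (-4.19 − -22.0)] = 11237 kg/h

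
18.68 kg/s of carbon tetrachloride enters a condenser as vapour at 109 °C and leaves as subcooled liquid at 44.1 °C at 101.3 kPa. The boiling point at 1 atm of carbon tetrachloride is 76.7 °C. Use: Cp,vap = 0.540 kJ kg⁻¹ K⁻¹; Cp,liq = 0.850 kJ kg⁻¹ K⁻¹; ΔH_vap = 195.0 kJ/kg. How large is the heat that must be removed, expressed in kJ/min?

Q_c = 269000 kJ/min

vapour 109→76.7 °C: -17.442 kJ/kg
condensation at 76.7 °C: -195 kJ/kg
liquid 76.7→44.1 °C: -27.71 kJ/kg
Δh = -17.442 + -195 + -27.71 = -240.15 kJ/kg
Q = ṁ·Δh = 18.68 kg/s × -240.15 kJ/kg = -4486 kJ/s
|Q| = 4486 kW = 269160 kJ/min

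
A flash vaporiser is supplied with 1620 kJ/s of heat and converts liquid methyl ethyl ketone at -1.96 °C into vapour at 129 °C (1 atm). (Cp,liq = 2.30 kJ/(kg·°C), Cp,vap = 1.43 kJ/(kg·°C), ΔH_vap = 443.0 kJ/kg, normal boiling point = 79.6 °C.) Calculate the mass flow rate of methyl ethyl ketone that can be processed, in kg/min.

Δh = 2.30×(79.6−-1.96) + 443.0 + 1.43×(129−79.6) = 701.23 kJ/kg
Q = 1620 kJ/s = 1620 kJ/s = 97200 kJ/min
ṁ = Q/Δh = 97200 / 701.23 = 138.61 kg/min

ṁ = 139 kg/min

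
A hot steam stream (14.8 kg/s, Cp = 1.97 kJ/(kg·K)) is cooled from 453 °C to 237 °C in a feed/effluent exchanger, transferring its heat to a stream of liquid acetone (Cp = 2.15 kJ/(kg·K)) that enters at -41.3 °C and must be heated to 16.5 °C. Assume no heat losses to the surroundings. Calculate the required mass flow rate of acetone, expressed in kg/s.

ṁ_c = 50.7 kg/s

Heat released by hot stream: Q = 14.8 × 1.97 × (453 − 237) = 6297.7 kJ/s
Energy balance on cold side (adiabatic exchanger): Q = ṁ_c·Cp_c·(T_c,out − T_c,in)
ṁ_c = 6297.7 / [2.15 × (16.5 − -41.3)] = 50.678 kg/s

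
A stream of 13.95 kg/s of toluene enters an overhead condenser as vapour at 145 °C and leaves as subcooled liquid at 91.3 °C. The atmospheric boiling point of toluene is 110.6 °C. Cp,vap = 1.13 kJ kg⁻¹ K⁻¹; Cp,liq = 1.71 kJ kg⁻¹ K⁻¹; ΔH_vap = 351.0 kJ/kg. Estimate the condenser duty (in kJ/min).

Q_c = 354000 kJ/min

vapour 145→110.6 °C: -38.872 kJ/kg
condensation at 110.6 °C: -351 kJ/kg
liquid 110.6→91.3 °C: -33.003 kJ/kg
Δh = -38.872 + -351 + -33.003 = -422.88 kJ/kg
Q = ṁ·Δh = 13.95 kg/s × -422.88 kJ/kg = -5899.1 kJ/s
|Q| = 5899.1 kW = 353950 kJ/min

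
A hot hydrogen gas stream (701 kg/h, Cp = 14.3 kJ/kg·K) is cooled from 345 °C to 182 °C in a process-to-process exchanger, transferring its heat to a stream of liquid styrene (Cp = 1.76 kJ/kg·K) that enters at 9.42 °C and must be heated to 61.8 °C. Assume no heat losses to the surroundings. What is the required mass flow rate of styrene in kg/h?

ṁ_c = 17700 kg/h

Heat released by hot stream: Q = 701 × 14.3 × (345 − 182) = 1.634e+06 kJ/h
Energy balance on cold side (adiabatic exchanger): Q = ṁ_c·Cp_c·(T_c,out − T_c,in)
ṁ_c = 1.634e+06 / [1.76 × (61.8 − 9.42)] = 17724 kg/h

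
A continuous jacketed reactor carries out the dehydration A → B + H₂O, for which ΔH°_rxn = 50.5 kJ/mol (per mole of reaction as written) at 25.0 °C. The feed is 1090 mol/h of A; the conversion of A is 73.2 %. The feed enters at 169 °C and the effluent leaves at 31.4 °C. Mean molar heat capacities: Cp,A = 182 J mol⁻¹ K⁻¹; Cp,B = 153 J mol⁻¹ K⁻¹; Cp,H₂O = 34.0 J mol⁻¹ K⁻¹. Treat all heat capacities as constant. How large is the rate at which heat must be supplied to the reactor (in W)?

Q_in = 3620 W

Extent of reaction ξ = 0.732 × 1090 = 797.88 mol/h
Reaction term: ξ·ΔH°_rxn = 797.88 × 50.5 = 40293 kJ/h
Sensible, feed 169→25 °C: -28567 kJ/h
Outlet flows (mol/h): A 292.12, B 797.88, H₂O 797.88
Sensible, products 25→31.4 °C: 1295.2 kJ/h
Q = ΔH = 13021 kJ/h = 3.6171 kW
Heat supplied = 3617.1 W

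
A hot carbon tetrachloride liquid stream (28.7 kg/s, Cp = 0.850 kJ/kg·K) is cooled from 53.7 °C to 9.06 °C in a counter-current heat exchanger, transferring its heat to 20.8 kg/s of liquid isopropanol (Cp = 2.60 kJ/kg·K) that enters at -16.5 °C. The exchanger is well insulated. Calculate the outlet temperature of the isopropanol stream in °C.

T_c,out = 3.64 °C

Heat released by hot stream: Q = 28.7 × 0.850 × (53.7 − 9.06) = 1089 kJ/s
Energy balance on cold side (adiabatic exchanger): Q = ṁ_c·Cp_c·(T_c,out − T_c,in)
T_c,out = -16.5 + 1089/(20.8 × 2.60) = 3.6367 °C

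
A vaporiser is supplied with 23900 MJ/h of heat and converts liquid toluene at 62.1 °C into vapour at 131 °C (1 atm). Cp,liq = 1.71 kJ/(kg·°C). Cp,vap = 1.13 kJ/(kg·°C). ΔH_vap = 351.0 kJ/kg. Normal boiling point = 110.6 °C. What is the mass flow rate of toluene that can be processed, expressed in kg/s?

Δh = 1.71×(110.6−62.1) + 351.0 + 1.13×(131−110.6) = 456.99 kJ/kg
Q = 23900 MJ/h = 6638.9 kJ/s = 6638.9 kJ/s
ṁ = Q/Δh = 6638.9 / 456.99 = 14.528 kg/s

ṁ = 14.5 kg/s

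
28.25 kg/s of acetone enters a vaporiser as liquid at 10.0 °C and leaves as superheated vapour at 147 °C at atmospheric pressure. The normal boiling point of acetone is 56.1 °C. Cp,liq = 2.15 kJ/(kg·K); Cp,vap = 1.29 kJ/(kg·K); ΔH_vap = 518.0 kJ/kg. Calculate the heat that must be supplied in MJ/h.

Q = 74700 MJ/h

liquid 10.0→56.1 °C: 99.115 kJ/kg
vaporisation at 56.1 °C: 518 kJ/kg
vapour 56.1→147 °C: 117.26 kJ/kg
Δh = 99.115 + 518 + 117.26 = 734.38 kJ/kg
Q = ṁ·Δh = 28.25 kg/s × 734.38 kJ/kg = 20746 kJ/s
|Q| = 20746 kW = 74686 MJ/h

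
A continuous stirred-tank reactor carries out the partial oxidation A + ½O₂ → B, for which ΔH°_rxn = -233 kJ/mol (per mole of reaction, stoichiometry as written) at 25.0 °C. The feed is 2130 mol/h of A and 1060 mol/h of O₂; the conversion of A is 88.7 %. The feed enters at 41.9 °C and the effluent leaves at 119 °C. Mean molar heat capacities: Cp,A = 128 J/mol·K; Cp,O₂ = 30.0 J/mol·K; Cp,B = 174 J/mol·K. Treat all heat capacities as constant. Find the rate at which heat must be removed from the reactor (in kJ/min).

Q_out = 6850 kJ/min

Extent of reaction ξ = 0.887 × 2130 = 1889.3 mol/h
Reaction term: ξ·ΔH°_rxn = 1889.3 × -233 = -440210 kJ/h
Sensible, feed 41.9→25 °C: -5145 kJ/h
Outlet flows (mol/h): A 240.69, O₂ 115.35, B 1889.3
Sensible, products 25→119 °C: 34123 kJ/h
Q = ΔH = -411230 kJ/h = -114.23 kW
Heat removed = 6853.9 kJ/min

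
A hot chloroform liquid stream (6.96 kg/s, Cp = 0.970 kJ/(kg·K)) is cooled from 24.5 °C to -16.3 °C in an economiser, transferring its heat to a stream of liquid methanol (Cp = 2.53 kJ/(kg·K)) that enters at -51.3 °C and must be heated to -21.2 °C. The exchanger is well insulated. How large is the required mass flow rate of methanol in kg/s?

ṁ_c = 3.62 kg/s

Heat released by hot stream: Q = 6.96 × 0.970 × (24.5 − -16.3) = 275.45 kJ/s
Energy balance on cold side (adiabatic exchanger): Q = ṁ_c·Cp_c·(T_c,out − T_c,in)
ṁ_c = 275.45 / [2.53 × (-21.2 − -51.3)] = 3.617 kg/s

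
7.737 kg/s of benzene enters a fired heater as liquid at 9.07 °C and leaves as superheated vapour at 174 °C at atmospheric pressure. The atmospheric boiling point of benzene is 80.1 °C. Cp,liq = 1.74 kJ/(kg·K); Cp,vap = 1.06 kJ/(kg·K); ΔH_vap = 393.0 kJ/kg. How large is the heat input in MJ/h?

Q = 17200 MJ/h

liquid 9.07→80.1 °C: 123.59 kJ/kg
vaporisation at 80.1 °C: 393 kJ/kg
vapour 80.1→174 °C: 99.534 kJ/kg
Δh = 123.59 + 393 + 99.534 = 616.13 kJ/kg
Q = ṁ·Δh = 7.737 kg/s × 616.13 kJ/kg = 4767 kJ/s
|Q| = 4767 kW = 17161 MJ/h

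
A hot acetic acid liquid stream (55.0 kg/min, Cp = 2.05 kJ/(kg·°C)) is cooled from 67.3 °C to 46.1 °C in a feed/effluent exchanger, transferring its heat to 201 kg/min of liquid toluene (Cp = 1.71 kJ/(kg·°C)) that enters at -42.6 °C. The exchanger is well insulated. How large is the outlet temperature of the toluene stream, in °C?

Heat released by hot stream: Q = 55.0 × 2.05 × (67.3 − 46.1) = 2390.3 kJ/min
Energy balance on cold side (adiabatic exchanger): Q = ṁ_c·Cp_c·(T_c,out − T_c,in)
T_c,out = -42.6 + 2390.3/(201 × 1.71) = -35.646 °C

T_c,out = -35.6 °C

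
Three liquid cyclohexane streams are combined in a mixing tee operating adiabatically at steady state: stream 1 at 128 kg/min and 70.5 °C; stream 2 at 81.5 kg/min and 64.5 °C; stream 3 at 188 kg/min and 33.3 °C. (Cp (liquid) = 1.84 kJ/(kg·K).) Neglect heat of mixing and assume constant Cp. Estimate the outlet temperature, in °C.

T_out = 51.7 °C

Adiabatic, steady state ⇒ Σ ṁᵢCp,ᵢ(T_out − Tᵢ) = 0
T_out = Σ ṁᵢCp,ᵢTᵢ / Σ ṁᵢCp,ᵢ
      = 37796 / 731.4 = 51.676 °C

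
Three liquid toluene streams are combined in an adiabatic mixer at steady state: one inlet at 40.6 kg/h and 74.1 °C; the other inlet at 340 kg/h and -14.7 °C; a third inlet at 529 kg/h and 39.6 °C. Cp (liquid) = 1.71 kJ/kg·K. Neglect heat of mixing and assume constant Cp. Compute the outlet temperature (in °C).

T_out = 20.8 °C

No heat crosses the boundary, so H_out = H_in.
T_out = Σ ṁᵢCp,ᵢTᵢ / Σ ṁᵢCp,ᵢ
      = 32420 / 1555.4 = 20.843 °C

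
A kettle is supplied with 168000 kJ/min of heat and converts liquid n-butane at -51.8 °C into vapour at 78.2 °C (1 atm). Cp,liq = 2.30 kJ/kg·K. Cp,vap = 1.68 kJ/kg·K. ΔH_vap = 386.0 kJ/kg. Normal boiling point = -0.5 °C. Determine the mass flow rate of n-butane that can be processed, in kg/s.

Δh = 2.30×(-0.5−-51.8) + 386.0 + 1.68×(78.2−-0.5) = 636.21 kJ/kg
Q = 168000 kJ/min = 2800 kJ/s = 2800 kJ/s
ṁ = Q/Δh = 2800 / 636.21 = 4.4011 kg/s

ṁ = 4.40 kg/s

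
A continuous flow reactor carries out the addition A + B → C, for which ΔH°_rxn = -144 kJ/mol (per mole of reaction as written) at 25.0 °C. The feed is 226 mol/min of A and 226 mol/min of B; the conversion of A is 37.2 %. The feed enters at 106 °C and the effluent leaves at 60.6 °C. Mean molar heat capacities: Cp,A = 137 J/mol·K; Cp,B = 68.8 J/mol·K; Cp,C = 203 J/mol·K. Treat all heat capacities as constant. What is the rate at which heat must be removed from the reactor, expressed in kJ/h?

Q_out = 854000 kJ/h

Extent of reaction ξ = 0.372 × 226 = 84.072 mol/min
Reaction term: ξ·ΔH°_rxn = 84.072 × -144 = -12106 kJ/min
Sensible, feed 106→25 °C: -3767.4 kJ/min
Outlet flows (mol/min): A 141.93, B 141.93, C 84.072
Sensible, products 25→60.6 °C: 1647.4 kJ/min
Q = ΔH = -14226 kJ/min = -237.11 kW
Heat removed = 853580 kJ/h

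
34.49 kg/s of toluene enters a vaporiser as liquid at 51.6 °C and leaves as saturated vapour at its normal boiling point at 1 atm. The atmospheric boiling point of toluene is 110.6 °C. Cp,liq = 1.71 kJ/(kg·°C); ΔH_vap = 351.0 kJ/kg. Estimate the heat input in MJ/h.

Q = 56100 MJ/h

liquid 51.6→110.6 °C: 100.89 kJ/kg
vaporisation at 110.6 °C: 351 kJ/kg
Δh = 100.89 + 351 = 451.89 kJ/kg
Q = ṁ·Δh = 34.49 kg/s × 451.89 kJ/kg = 15586 kJ/s
|Q| = 15586 kW = 56108 MJ/h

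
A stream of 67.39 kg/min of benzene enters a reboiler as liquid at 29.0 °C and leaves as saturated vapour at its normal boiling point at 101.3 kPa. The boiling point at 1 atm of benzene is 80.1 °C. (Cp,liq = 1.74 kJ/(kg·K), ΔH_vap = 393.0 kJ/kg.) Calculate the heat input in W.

Q = 541000 W

liquid 29.0→80.1 °C: 88.914 kJ/kg
vaporisation at 80.1 °C: 393 kJ/kg
Δh = 88.914 + 393 = 481.91 kJ/kg
Q = ṁ·Δh = 67.39 kg/min × 481.91 kJ/kg = 32476 kJ/min
|Q| = 541.27 kW = 541270 W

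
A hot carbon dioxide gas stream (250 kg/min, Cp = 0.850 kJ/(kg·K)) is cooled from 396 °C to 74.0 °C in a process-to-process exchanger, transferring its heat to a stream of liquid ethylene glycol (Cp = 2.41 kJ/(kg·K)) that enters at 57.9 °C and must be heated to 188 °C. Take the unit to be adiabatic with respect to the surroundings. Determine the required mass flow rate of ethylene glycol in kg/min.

ṁ_c = 218 kg/min

Heat released by hot stream: Q = 250 × 0.850 × (396 − 74.0) = 68425 kJ/min
Energy balance on cold side (adiabatic exchanger): Q = ṁ_c·Cp_c·(T_c,out − T_c,in)
ṁ_c = 68425 / [2.41 × (188 − 57.9)] = 218.23 kg/min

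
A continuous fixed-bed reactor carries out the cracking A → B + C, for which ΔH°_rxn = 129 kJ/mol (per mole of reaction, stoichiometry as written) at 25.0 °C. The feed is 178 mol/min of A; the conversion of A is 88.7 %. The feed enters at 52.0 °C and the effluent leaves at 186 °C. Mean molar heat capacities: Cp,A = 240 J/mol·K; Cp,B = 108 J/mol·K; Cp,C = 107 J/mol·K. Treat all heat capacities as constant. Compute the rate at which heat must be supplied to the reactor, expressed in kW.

Extent of reaction ξ = 0.887 × 178 = 157.89 mol/min
Reaction term: ξ·ΔH°_rxn = 157.89 × 129 = 20367 kJ/min
Sensible, feed 52.0→25 °C: -1153.4 kJ/min
Outlet flows (mol/min): A 20.114, B 157.89, C 157.89
Sensible, products 25→186 °C: 6242.4 kJ/min
Q = ΔH = 25456 kJ/min = 424.27 kW
Heat supplied = 424.27 kW

Q_in = 424 kW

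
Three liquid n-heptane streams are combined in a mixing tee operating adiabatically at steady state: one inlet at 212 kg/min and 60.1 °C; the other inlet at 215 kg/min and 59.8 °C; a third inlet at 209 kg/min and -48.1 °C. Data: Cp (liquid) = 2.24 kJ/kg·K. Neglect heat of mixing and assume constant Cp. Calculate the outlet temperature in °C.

T_out = 24.4 °C

Energy balance with Q = 0: Σ ṁᵢCp,ᵢ(T_out − Tᵢ) = 0
Σ ṁᵢCp,ᵢTᵢ = 212×2.24×60.1 + 215×2.24×59.8 + 209×2.24×-48.1 = 34821
Σ ṁᵢCp,ᵢ = 212×2.24 + 215×2.24 + 209×2.24 = 1424.6
T_out = 34821 / 1424.6 = 24.442 °C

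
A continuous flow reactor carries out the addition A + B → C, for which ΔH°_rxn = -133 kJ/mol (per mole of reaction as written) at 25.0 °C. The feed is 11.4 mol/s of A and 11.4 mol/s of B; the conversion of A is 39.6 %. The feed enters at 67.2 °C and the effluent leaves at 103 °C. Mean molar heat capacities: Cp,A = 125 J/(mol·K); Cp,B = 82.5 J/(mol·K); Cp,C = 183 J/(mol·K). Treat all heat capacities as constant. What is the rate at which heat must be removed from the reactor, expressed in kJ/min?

Q_out = 31500 kJ/min

Extent of reaction ξ = 0.396 × 11.4 = 4.5144 mol/s
Reaction term: ξ·ΔH°_rxn = 4.5144 × -133 = -600.42 kJ/s
Sensible, feed 67.2→25 °C: -99.824 kJ/s
Outlet flows (mol/s): A 6.8856, B 6.8856, C 4.5144
Sensible, products 25→103 °C: 175.88 kJ/s
Q = ΔH = -524.36 kJ/s = -524.36 kW
Heat removed = 31461 kJ/min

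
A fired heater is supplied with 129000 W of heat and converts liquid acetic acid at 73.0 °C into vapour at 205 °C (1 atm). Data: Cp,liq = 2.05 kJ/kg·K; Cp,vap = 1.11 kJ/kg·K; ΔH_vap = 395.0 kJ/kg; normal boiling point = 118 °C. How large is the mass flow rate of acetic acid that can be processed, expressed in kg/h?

ṁ = 795 kg/h

Δh = 2.05×(118−73.0) + 395.0 + 1.11×(205−118) = 583.82 kJ/kg
Q = 129000 W = 129 kJ/s = 464400 kJ/h
ṁ = Q/Δh = 464400 / 583.82 = 795.45 kg/h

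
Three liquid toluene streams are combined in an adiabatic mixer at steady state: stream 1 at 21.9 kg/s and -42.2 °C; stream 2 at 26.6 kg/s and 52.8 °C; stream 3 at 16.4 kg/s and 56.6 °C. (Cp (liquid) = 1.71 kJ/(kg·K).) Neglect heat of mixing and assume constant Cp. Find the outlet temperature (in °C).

T_out = 21.7 °C

No heat crosses the boundary, so H_out = H_in.
T_out = Σ ṁᵢCp,ᵢTᵢ / Σ ṁᵢCp,ᵢ
      = 2408.6 / 110.98 = 21.703 °C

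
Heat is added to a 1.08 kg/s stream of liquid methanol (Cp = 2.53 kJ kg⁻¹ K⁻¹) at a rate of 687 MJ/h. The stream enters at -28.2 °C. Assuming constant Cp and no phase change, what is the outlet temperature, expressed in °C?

T_out = 41.6 °C

Q = 687 MJ/h = 190.83 kJ/s
ΔT = Q/(ṁ·Cp) = 190.83/(1.08×2.53) = 69.841 K
T_out = -28.2 + 69.841 = 41.641 °C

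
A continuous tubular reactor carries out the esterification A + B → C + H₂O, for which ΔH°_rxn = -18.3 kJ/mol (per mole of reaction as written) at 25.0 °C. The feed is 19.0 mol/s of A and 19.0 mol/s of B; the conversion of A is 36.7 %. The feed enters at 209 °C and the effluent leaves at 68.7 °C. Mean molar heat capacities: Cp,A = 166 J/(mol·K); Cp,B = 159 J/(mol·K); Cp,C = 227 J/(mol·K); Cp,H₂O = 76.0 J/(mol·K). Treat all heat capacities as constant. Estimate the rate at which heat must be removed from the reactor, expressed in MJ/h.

Extent of reaction ξ = 0.367 × 19.0 = 6.973 mol/s
Reaction term: ξ·ΔH°_rxn = 6.973 × -18.3 = -127.61 kJ/s
Sensible, feed 209→25 °C: -1136.2 kJ/s
Outlet flows (mol/s): A 12.027, B 12.027, C 6.973, H₂O 6.973
Sensible, products 25→68.7 °C: 263.14 kJ/s
Q = ΔH = -1000.7 kJ/s = -1000.7 kW
Heat removed = 3602.4 MJ/h

Q_out = 3600 MJ/h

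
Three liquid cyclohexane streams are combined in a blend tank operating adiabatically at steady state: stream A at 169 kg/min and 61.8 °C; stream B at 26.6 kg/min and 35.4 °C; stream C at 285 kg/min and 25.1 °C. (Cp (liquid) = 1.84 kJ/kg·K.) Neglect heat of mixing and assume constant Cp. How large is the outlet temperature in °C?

T_out = 38.6 °C

Adiabatic, steady state ⇒ Σ ṁᵢCp,ᵢ(T_out − Tᵢ) = 0
T_out = Σ ṁᵢCp,ᵢTᵢ / Σ ṁᵢCp,ᵢ
      = 34112 / 884.3 = 38.575 °C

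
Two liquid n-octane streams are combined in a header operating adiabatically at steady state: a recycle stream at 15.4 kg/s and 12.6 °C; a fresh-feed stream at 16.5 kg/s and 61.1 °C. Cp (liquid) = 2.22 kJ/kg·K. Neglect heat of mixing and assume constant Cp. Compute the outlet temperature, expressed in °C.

No heat crosses the boundary, so H_out = H_in.
Σ ṁᵢCp,ᵢTᵢ = 15.4×2.22×12.6 + 16.5×2.22×61.1 = 2668.9
Σ ṁᵢCp,ᵢ = 15.4×2.22 + 16.5×2.22 = 70.818
T_out = 2668.9 / 70.818 = 37.686 °C

T_out = 37.7 °C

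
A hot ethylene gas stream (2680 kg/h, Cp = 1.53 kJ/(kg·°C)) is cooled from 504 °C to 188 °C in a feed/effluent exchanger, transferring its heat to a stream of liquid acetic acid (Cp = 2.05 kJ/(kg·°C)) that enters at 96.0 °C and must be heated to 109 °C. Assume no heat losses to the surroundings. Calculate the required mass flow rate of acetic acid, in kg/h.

Heat released by hot stream: Q = 2680 × 1.53 × (504 − 188) = 1.2957e+06 kJ/h
Energy balance on cold side (adiabatic exchanger): Q = ṁ_c·Cp_c·(T_c,out − T_c,in)
ṁ_c = 1.2957e+06 / [2.05 × (109 − 96.0)] = 48620 kg/h

ṁ_c = 48600 kg/h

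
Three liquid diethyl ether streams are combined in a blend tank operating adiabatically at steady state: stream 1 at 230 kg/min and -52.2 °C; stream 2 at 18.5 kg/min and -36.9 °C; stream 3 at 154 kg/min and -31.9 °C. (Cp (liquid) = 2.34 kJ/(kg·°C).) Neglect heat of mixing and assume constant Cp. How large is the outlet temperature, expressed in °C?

Adiabatic, steady state ⇒ Σ ṁᵢCp,ᵢ(T_out − Tᵢ) = 0
Σ ṁᵢCp,ᵢTᵢ = 230×2.34×-52.2 + 18.5×2.34×-36.9 + 154×2.34×-31.9 = -41187
Σ ṁᵢCp,ᵢ = 230×2.34 + 18.5×2.34 + 154×2.34 = 941.85
T_out = -41187 / 941.85 = -43.73 °C

T_out = -43.7 °C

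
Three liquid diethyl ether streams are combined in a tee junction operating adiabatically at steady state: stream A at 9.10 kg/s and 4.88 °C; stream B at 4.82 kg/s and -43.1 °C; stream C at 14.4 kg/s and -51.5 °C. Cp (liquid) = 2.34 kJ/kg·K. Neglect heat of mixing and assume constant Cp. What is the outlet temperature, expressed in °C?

Energy balance with Q = 0: Σ ṁᵢCp,ᵢ(T_out − Tᵢ) = 0
Σ ṁᵢCp,ᵢTᵢ = 9.10×2.34×4.88 + 4.82×2.34×-43.1 + 14.4×2.34×-51.5 = -2117.5
Σ ṁᵢCp,ᵢ = 9.10×2.34 + 4.82×2.34 + 14.4×2.34 = 66.269
T_out = -2117.5 / 66.269 = -31.954 °C

T_out = -32.0 °C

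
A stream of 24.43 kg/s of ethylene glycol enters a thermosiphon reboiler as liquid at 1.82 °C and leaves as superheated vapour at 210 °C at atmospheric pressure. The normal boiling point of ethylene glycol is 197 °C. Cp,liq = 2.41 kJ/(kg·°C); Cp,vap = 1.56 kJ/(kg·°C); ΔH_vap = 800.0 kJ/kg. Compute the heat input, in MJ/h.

liquid 1.82→197 °C: 470.38 kJ/kg
vaporisation at 197 °C: 800 kJ/kg
vapour 197→210 °C: 20.28 kJ/kg
Δh = 470.38 + 800 + 20.28 = 1290.7 kJ/kg
Q = ṁ·Δh = 24.43 kg/s × 1290.7 kJ/kg = 31531 kJ/s
|Q| = 31531 kW = 113510 MJ/h

Q = 114000 MJ/h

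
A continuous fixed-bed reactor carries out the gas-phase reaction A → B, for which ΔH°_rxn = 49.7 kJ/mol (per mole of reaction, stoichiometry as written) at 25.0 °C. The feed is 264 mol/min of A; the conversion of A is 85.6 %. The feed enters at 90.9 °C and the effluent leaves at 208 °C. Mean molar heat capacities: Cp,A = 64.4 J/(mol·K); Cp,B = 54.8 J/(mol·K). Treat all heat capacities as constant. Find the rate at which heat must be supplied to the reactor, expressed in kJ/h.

Q_in = 770000 kJ/h

Extent of reaction ξ = 0.856 × 264 = 225.98 mol/min
Reaction term: ξ·ΔH°_rxn = 225.98 × 49.7 = 11231 kJ/min
Sensible, feed 90.9→25 °C: -1120.4 kJ/min
Outlet flows (mol/min): A 38.016, B 225.98
Sensible, products 25→208 °C: 2714.3 kJ/min
Q = ΔH = 12825 kJ/min = 213.75 kW
Heat supplied = 769520 kJ/h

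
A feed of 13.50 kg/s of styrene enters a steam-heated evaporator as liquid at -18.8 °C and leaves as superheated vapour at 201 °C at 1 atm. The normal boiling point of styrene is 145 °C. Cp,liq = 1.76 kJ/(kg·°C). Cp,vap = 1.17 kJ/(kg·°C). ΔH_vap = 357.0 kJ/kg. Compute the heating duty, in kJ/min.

liquid -18.8→145 °C: 288.29 kJ/kg
vaporisation at 145 °C: 357 kJ/kg
vapour 145→201 °C: 65.52 kJ/kg
Δh = 288.29 + 357 + 65.52 = 710.81 kJ/kg
Q = ṁ·Δh = 13.50 kg/s × 710.81 kJ/kg = 9595.9 kJ/s
|Q| = 9595.9 kW = 575750 kJ/min

Q = 576000 kJ/min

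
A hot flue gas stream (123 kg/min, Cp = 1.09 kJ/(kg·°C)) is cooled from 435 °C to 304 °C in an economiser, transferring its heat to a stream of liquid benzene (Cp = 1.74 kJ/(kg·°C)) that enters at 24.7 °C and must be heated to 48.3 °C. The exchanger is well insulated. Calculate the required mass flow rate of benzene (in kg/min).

Heat released by hot stream: Q = 123 × 1.09 × (435 − 304) = 17563 kJ/min
Energy balance on cold side (adiabatic exchanger): Q = ṁ_c·Cp_c·(T_c,out − T_c,in)
ṁ_c = 17563 / [1.74 × (48.3 − 24.7)] = 427.7 kg/min

ṁ_c = 428 kg/min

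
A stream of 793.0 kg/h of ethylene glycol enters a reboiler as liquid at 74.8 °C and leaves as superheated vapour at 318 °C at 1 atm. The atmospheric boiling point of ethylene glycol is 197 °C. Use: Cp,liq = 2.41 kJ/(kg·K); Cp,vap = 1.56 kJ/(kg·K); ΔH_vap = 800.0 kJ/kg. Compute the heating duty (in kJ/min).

Q = 17000 kJ/min

liquid 74.8→197 °C: 294.5 kJ/kg
vaporisation at 197 °C: 800 kJ/kg
vapour 197→318 °C: 188.76 kJ/kg
Δh = 294.5 + 800 + 188.76 = 1283.3 kJ/kg
Q = ṁ·Δh = 793.0 kg/h × 1283.3 kJ/kg = 1.0176e+06 kJ/h
|Q| = 282.67 kW = 16960 kJ/min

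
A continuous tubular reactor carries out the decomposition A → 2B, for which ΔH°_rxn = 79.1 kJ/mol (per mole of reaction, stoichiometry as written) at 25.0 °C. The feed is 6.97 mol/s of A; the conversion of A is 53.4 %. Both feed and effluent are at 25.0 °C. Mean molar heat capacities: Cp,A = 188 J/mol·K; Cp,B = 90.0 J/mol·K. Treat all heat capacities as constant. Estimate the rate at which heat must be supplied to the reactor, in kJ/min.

Extent of reaction ξ = 0.534 × 6.97 = 3.722 mol/s
Reaction term: ξ·ΔH°_rxn = 3.722 × 79.1 = 294.41 kJ/s
Q = ΔH = 294.41 kJ/s = 294.41 kW
Heat supplied = 17665 kJ/min

Q_in = 17700 kJ/min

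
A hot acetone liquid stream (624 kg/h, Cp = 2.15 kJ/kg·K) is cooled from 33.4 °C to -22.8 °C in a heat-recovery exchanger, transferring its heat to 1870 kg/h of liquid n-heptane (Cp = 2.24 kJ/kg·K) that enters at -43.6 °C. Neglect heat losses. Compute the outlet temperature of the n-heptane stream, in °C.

Heat released by hot stream: Q = 624 × 2.15 × (33.4 − -22.8) = 75398 kJ/h
Energy balance on cold side (adiabatic exchanger): Q = ṁ_c·Cp_c·(T_c,out − T_c,in)
T_c,out = -43.6 + 75398/(1870 × 2.24) = -25.6 °C

T_c,out = -25.6 °C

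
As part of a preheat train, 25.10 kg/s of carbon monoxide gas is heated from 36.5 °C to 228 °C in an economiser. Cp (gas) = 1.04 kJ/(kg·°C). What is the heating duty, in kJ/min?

Q = ṁ·Cp·ΔT = 25.10 × 1.04 × (228 − 36.5) = 4998.9 kJ/s
Heating duty = 299930 kJ/min

Q = 300000 kJ/min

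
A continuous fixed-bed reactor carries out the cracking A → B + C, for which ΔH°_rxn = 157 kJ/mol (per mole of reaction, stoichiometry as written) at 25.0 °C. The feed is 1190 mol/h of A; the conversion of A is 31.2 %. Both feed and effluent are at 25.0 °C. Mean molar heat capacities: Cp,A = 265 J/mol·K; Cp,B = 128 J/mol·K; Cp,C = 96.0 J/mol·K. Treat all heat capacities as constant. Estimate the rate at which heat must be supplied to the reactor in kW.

Extent of reaction ξ = 0.312 × 1190 = 371.28 mol/h
Reaction term: ξ·ΔH°_rxn = 371.28 × 157 = 58291 kJ/h
Q = ΔH = 58291 kJ/h = 16.192 kW
Heat supplied = 16.192 kW

Q_in = 16.2 kW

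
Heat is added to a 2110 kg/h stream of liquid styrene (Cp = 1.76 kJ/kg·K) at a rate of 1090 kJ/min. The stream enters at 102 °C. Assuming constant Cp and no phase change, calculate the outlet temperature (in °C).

T_out = 120 °C

Q = 1090 kJ/min = 65400 kJ/h
ΔT = Q/(ṁ·Cp) = 65400/(2110×1.76) = 17.611 K
T_out = 102 + 17.611 = 119.61 °C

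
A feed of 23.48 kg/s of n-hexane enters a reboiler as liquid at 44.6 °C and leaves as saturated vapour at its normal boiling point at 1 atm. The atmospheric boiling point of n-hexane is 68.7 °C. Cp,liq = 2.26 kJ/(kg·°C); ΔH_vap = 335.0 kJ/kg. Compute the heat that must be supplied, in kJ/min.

liquid 44.6→68.7 °C: 54.466 kJ/kg
vaporisation at 68.7 °C: 335 kJ/kg
Δh = 54.466 + 335 = 389.47 kJ/kg
Q = ṁ·Δh = 23.48 kg/s × 389.47 kJ/kg = 9144.7 kJ/s
|Q| = 9144.7 kW = 548680 kJ/min

Q = 549000 kJ/min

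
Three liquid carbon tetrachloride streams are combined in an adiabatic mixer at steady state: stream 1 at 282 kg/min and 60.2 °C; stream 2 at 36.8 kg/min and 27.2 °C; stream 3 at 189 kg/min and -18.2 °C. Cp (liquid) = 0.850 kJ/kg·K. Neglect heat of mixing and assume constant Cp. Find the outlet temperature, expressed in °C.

T_out = 28.6 °C

Adiabatic, steady state ⇒ Σ ṁᵢCp,ᵢ(T_out − Tᵢ) = 0
T_out = Σ ṁᵢCp,ᵢTᵢ / Σ ṁᵢCp,ᵢ
      = 12357 / 431.63 = 28.629 °C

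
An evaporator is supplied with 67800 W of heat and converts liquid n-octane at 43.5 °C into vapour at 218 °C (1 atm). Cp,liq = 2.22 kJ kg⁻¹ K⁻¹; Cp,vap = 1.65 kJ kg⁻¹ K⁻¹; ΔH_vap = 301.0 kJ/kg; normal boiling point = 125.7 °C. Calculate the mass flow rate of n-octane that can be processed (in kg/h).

Δh = 2.22×(125.7−43.5) + 301.0 + 1.65×(218−125.7) = 635.78 kJ/kg
Q = 67800 W = 67.8 kJ/s = 244080 kJ/h
ṁ = Q/Δh = 244080 / 635.78 = 383.91 kg/h

ṁ = 384 kg/h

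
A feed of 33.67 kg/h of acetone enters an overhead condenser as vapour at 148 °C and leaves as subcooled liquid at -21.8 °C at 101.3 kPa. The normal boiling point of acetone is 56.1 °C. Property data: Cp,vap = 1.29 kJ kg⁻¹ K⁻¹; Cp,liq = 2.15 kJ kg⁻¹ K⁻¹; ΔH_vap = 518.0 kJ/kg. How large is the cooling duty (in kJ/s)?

vapour 148→56.1 °C: -118.55 kJ/kg
condensation at 56.1 °C: -518 kJ/kg
liquid 56.1→-21.8 °C: -167.49 kJ/kg
Δh = -118.55 + -518 + -167.49 = -804.04 kJ/kg
Q = ṁ·Δh = 33.67 kg/h × -804.04 kJ/kg = -27072 kJ/h
|Q| = 7.52 kW

Q_c = 7.52 kJ/s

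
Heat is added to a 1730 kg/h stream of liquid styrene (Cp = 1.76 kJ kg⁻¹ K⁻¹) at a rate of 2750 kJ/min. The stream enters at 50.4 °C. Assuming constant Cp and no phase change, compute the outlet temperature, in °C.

Q = 2750 kJ/min = 165000 kJ/h
ΔT = Q/(ṁ·Cp) = 165000/(1730×1.76) = 54.191 K
T_out = 50.4 + 54.191 = 104.59 °C

T_out = 105 °C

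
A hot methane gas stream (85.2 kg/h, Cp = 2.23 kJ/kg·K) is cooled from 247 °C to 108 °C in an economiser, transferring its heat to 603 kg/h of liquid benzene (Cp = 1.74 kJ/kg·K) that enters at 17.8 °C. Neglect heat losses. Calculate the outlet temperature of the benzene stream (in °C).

Heat released by hot stream: Q = 85.2 × 2.23 × (247 − 108) = 26409 kJ/h
Energy balance on cold side (adiabatic exchanger): Q = ṁ_c·Cp_c·(T_c,out − T_c,in)
T_c,out = 17.8 + 26409/(603 × 1.74) = 42.971 °C

T_c,out = 43.0 °C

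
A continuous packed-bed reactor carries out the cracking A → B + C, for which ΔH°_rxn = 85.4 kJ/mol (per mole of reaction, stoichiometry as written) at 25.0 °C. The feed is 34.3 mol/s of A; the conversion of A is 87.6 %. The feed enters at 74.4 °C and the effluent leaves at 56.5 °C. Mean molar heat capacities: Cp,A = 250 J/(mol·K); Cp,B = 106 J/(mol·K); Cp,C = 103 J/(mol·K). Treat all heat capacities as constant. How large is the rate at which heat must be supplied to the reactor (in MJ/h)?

Extent of reaction ξ = 0.876 × 34.3 = 30.047 mol/s
Reaction term: ξ·ΔH°_rxn = 30.047 × 85.4 = 2566 kJ/s
Sensible, feed 74.4→25 °C: -423.61 kJ/s
Outlet flows (mol/s): A 4.2532, B 30.047, C 30.047
Sensible, products 25→56.5 °C: 231.31 kJ/s
Q = ΔH = 2373.7 kJ/s = 2373.7 kW
Heat supplied = 8545.3 MJ/h

Q_in = 8550 MJ/h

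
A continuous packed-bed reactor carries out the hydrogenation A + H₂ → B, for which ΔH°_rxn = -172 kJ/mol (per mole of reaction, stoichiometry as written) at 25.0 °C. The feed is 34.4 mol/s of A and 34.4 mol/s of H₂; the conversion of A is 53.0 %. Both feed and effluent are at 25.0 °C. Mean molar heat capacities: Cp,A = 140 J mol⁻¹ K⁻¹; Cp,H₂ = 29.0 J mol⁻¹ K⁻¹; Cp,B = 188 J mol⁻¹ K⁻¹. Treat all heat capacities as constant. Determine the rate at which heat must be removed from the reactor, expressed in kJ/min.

Q_out = 188000 kJ/min

Extent of reaction ξ = 0.530 × 34.4 = 18.232 mol/s
Reaction term: ξ·ΔH°_rxn = 18.232 × -172 = -3135.9 kJ/s
Q = ΔH = -3135.9 kJ/s = -3135.9 kW
Heat removed = 188150 kJ/min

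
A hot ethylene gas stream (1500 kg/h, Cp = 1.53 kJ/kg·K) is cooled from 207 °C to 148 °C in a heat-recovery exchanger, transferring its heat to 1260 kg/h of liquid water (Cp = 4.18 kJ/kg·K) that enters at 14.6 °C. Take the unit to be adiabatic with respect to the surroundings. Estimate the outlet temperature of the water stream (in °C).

T_c,out = 40.3 °C

Heat released by hot stream: Q = 1500 × 1.53 × (207 − 148) = 135400 kJ/h
Energy balance on cold side (adiabatic exchanger): Q = ṁ_c·Cp_c·(T_c,out − T_c,in)
T_c,out = 14.6 + 135400/(1260 × 4.18) = 40.309 °C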